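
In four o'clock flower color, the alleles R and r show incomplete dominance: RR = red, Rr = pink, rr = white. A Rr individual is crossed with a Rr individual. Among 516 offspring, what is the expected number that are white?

Punnett square for Rr × Rr:
Offspring genotypes: 1 RR, 2 Rr, 1 rr
Phenotype counts: 1 red, 2 pink, 1 white
white: 1 out of 4 → fraction 1/4
Expected count = 1/4 × 516 = 129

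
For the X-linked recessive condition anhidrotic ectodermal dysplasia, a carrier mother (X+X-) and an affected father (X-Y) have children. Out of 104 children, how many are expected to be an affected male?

Cross: X+X- × X-Y
Offspring: 1 X+X-, 1 X+Y, 1 X-X-, 1 X-Y
Probability of an affected male: 1/4
Expected count = 1/4 × 104 = 26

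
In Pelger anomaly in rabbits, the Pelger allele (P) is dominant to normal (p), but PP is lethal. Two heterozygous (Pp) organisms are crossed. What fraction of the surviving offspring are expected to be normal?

Cross: Pp × Pp
Punnett square offspring (before lethality): 1 PP, 2 Pp, 1 pp
The PP genotype is lethal (embryos die); surviving offspring: 2 Pp, 1 pp
normal: 1 out of 3
Probability: 1/3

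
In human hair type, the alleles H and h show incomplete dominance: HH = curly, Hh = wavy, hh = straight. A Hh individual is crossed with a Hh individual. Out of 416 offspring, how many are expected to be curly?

Punnett square for Hh × Hh:
Offspring genotypes: 1 HH, 2 Hh, 1 hh
Phenotype counts: 1 curly, 2 wavy, 1 straight
curly: 1 out of 4 → fraction 1/4
Expected count = 1/4 × 416 = 104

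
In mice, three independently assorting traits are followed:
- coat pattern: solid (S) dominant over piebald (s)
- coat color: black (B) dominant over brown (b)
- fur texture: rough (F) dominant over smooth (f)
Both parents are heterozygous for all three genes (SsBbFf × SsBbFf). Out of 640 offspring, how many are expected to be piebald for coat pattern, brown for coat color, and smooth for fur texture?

Trihybrid cross: SsBbFf × SsBbFf
Each trait segregates independently with a 3:1 phenotypic ratio, so each gene contributes 3/4 (dominant) or 1/4 (recessive).
Target: piebald (coat pattern), brown (coat color), smooth (fur texture)
Probability = product of independent per-trait probabilities
= 1/4 × 1/4 × 1/4 = 1/64
Expected count = 1/64 × 640 = 10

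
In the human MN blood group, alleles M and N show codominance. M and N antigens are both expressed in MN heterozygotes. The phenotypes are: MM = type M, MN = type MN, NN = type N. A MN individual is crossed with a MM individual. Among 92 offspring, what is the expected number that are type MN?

Punnett square for MN × MM:
Offspring genotypes: 2 MM, 2 MN
Phenotype counts: 2 type M, 2 type MN
type MN: 2 out of 4 → fraction 1/2
Expected count = 1/2 × 92 = 46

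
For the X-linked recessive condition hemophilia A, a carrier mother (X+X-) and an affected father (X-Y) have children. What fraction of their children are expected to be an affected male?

Cross: X+X- × X-Y
Offspring: 1 X+X-, 1 X+Y, 1 X-X-, 1 X-Y
Probability of an affected male: 1/4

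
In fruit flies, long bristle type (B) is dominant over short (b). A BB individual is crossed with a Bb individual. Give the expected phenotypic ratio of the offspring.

Punnett square for BB × Bb:
Offspring genotypes: 2 BB, 2 Bb
long: 4, short: 0
Ratio: all long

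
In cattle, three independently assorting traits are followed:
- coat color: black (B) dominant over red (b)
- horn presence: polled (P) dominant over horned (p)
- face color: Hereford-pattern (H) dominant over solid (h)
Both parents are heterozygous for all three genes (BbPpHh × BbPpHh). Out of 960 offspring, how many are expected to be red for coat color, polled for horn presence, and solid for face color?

Trihybrid cross: BbPpHh × BbPpHh
Each trait segregates independently with a 3:1 phenotypic ratio, so each gene contributes 3/4 (dominant) or 1/4 (recessive).
Target: red (coat color), polled (horn presence), solid (face color)
Probability = product of independent per-trait probabilities
= 1/4 × 3/4 × 1/4 = 3/64
Expected count = 3/64 × 960 = 45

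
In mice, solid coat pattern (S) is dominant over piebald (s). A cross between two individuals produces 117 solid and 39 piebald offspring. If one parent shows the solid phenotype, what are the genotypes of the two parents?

Observed offspring: 117 solid, 39 piebald
The observed ratio simplifies to 3:1. Piebald (ss) offspring appear, so each parent must contribute one s allele. The parent stated to show solid carries S, so it is Ss. The other parent is then either Ss or ss: Ss × ss would give a 1:1 split, whereas Ss × Ss gives 3:1 — matching the data. So both parents are heterozygous (Ss × Ss).
Parent genotypes: Ss × Ss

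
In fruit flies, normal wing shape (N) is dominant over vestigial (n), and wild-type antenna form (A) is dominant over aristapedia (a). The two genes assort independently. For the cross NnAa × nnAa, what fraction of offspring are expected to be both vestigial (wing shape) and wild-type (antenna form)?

Dihybrid cross NnAa × nnAa — consider each gene separately:
wing shape: Nn × nn → 2 Nn, 2 nn → 2 N_ : 2 nn (out of 4)
antenna form: Aa × Aa → 1 AA, 2 Aa, 1 aa → 3 A_ : 1 aa (out of 4)
Looking for: vestigial (nn) and wild-type (A_)
P(vestigial) = 2/4, P(wild-type) = 3/4
P(both) = 2/4 × 3/4 = 6/16 = 3/8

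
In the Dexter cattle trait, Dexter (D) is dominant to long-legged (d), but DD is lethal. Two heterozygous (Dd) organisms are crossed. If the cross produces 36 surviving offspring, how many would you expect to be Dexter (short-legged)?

Cross: Dd × Dd
Punnett square offspring (before lethality): 1 DD, 2 Dd, 1 dd
The DD genotype is lethal (embryos die); surviving offspring: 2 Dd, 1 dd
Dexter (short-legged): 2 out of 3 → fraction 2/3
Expected count = 2/3 × 36 = 24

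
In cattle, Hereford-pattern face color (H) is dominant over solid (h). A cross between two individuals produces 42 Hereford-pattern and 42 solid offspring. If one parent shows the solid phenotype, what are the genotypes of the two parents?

Observed offspring: 42 Hereford-pattern, 42 solid
The observed ratio simplifies to 1:1. One parent shows solid, so its genotype must be hh. A 1:1 offspring split requires the other parent to be heterozygous (Hh).
Parent genotypes: hh × Hh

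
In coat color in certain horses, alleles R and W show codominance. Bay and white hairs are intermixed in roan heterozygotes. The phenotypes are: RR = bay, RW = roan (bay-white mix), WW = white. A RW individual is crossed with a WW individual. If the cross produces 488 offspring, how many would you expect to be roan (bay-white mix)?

Punnett square for RW × WW:
Offspring genotypes: 2 RW, 2 WW
Phenotype counts: 2 roan (bay-white mix), 2 white
roan (bay-white mix): 2 out of 4 → fraction 1/2
Expected count = 1/2 × 488 = 244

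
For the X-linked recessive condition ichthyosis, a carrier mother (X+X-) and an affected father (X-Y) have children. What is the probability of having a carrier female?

Cross: X+X- × X-Y
Offspring: 1 X+X-, 1 X+Y, 1 X-X-, 1 X-Y
Probability of a carrier female: 1/4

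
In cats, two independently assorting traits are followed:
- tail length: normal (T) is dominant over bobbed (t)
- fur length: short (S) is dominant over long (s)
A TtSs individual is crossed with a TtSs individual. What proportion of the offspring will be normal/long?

Dihybrid cross TtSs × TtSs — consider each gene separately:
tail length: Tt × Tt → 1 TT, 2 Tt, 1 tt → 3 T_ : 1 tt (out of 4)
fur length: Ss × Ss → 1 SS, 2 Ss, 1 ss → 3 S_ : 1 ss (out of 4)
Combine (counts out of 4 × 4 = 16): normal/short (T_S_) = 3×3 = 9; normal/long (T_ss) = 3×1 = 3; bobbed/short (ttS_) = 1×3 = 3; bobbed/long (ttss) = 1×1 = 1
Phenotype counts (out of 16): 9 normal/short, 3 normal/long, 3 bobbed/short, 1 bobbed/long
normal/long: 3 out of 16
Probability: 3/16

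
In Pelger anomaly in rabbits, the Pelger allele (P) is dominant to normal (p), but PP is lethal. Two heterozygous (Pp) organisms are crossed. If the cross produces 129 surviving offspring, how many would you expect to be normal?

Cross: Pp × Pp
Punnett square offspring (before lethality): 1 PP, 2 Pp, 1 pp
The PP genotype is lethal (embryos die); surviving offspring: 2 Pp, 1 pp
normal: 1 out of 3 → fraction 1/3
Expected count = 1/3 × 129 = 43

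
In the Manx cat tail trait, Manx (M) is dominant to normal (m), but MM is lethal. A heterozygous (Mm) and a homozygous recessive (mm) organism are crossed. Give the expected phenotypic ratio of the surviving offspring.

Cross: Mm × mm
Punnett square offspring (before lethality): 2 Mm, 2 mm
No MM offspring are produced in this cross.
Ratio: 1 Manx (tailless) : 1 normal-tailed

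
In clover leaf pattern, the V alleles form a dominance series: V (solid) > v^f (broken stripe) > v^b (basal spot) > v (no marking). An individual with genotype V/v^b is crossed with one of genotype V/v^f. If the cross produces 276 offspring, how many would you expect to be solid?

Cross: V/v^b × V/v^f
Allele dominance: V > v^f > v^b > v
Offspring genotypes: 1 V/V, 1 V/v^f, 1 V/v^b, 1 v^f/v^b
Phenotype counts: 3 solid, 1 broken stripe
solid: 3 out of 4 → fraction 3/4
Expected count = 3/4 × 276 = 207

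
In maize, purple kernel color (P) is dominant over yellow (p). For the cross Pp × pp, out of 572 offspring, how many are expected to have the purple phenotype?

Punnett square for Pp × pp:
Offspring genotypes: 2 Pp, 2 pp
Total offspring: 4
Count with target: 2
Probability: 2/4 = 1/2
Expected count = 1/2 × 572 = 286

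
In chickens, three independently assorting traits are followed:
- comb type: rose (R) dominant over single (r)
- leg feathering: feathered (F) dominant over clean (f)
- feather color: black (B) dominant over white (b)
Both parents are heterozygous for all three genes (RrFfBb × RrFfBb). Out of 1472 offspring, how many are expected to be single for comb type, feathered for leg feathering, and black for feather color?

Trihybrid cross: RrFfBb × RrFfBb
Each trait segregates independently with a 3:1 phenotypic ratio, so each gene contributes 3/4 (dominant) or 1/4 (recessive).
Target: single (comb type), feathered (leg feathering), black (feather color)
Probability = product of independent per-trait probabilities
= 1/4 × 3/4 × 3/4 = 9/64
Expected count = 9/64 × 1472 = 207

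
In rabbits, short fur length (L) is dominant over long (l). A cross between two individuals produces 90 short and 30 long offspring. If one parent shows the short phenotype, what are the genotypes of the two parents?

Observed offspring: 90 short, 30 long
The observed ratio simplifies to 3:1. Long (ll) offspring appear, so each parent must contribute one l allele. The parent stated to show short carries L, so it is Ll. The other parent is then either Ll or ll: Ll × ll would give a 1:1 split, whereas Ll × Ll gives 3:1 — matching the data. So both parents are heterozygous (Ll × Ll).
Parent genotypes: Ll × Ll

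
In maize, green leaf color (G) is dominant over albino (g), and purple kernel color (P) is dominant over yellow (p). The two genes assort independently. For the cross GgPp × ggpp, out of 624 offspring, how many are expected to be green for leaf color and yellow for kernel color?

Dihybrid cross GgPp × ggpp — consider each gene separately:
leaf color: Gg × gg → 2 Gg, 2 gg → 2 G_ : 2 gg (out of 4)
kernel color: Pp × pp → 2 Pp, 2 pp → 2 P_ : 2 pp (out of 4)
Looking for: green (G_) and yellow (pp)
P(green) = 2/4, P(yellow) = 2/4
P(both) = 2/4 × 2/4 = 4/16 = 1/4
Expected count = 1/4 × 624 = 156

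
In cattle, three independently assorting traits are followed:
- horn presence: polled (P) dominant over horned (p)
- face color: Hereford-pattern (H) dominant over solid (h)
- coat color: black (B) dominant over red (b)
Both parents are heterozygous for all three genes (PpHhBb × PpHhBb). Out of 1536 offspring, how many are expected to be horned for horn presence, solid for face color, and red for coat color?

Trihybrid cross: PpHhBb × PpHhBb
Each trait segregates independently with a 3:1 phenotypic ratio, so each gene contributes 3/4 (dominant) or 1/4 (recessive).
Target: horned (horn presence), solid (face color), red (coat color)
Probability = product of independent per-trait probabilities
= 1/4 × 1/4 × 1/4 = 1/64
Expected count = 1/64 × 1536 = 24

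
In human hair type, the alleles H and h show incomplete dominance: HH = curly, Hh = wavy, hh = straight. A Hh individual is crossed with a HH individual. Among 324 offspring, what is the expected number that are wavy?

Punnett square for Hh × HH:
Offspring genotypes: 2 HH, 2 Hh
Phenotype counts: 2 curly, 2 wavy
wavy: 2 out of 4 → fraction 1/2
Expected count = 1/2 × 324 = 162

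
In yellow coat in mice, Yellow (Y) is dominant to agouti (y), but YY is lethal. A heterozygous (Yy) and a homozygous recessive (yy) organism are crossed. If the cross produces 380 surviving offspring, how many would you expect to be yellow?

Cross: Yy × yy
Punnett square offspring (before lethality): 2 Yy, 2 yy
No YY offspring are produced in this cross.
yellow: 2 out of 4 → fraction 1/2
Expected count = 1/2 × 380 = 190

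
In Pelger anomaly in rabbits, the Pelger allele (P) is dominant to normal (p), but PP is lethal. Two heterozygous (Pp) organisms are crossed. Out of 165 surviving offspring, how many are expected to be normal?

Cross: Pp × Pp
Punnett square offspring (before lethality): 1 PP, 2 Pp, 1 pp
The PP genotype is lethal (embryos die); surviving offspring: 2 Pp, 1 pp
normal: 1 out of 3 → fraction 1/3
Expected count = 1/3 × 165 = 55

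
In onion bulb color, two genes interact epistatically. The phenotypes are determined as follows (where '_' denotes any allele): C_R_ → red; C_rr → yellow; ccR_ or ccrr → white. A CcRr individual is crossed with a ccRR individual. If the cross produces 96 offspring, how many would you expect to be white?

Cross: CcRr × ccRR — consider each gene separately:
C gene: Cc × cc → 2 Cc, 2 cc → 2 C_ : 2 cc (out of 4)
R gene: Rr × RR → 2 RR, 2 Rr → 4 R_ (out of 4)
Genotype classes (out of 4 × 4 = 16): C_R_ = 2×4 = 8; ccR_ = 2×4 = 8
Apply the phenotype rules: C_R_ (8) → red; ccR_ (8) → white
Phenotype counts (out of 16): 8 red, 8 white
white: 8 out of 16 → fraction 1/2
Expected count = 1/2 × 96 = 48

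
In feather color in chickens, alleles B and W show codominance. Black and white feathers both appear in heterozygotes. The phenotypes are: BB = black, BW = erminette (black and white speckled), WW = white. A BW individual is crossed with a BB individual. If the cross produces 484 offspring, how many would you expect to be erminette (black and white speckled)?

Punnett square for BW × BB:
Offspring genotypes: 2 BB, 2 BW
Phenotype counts: 2 black, 2 erminette (black and white speckled)
erminette (black and white speckled): 2 out of 4 → fraction 1/2
Expected count = 1/2 × 484 = 242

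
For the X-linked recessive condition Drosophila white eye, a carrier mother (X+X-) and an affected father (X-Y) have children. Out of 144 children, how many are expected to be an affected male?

Cross: X+X- × X-Y
Offspring: 1 X+X-, 1 X+Y, 1 X-X-, 1 X-Y
Probability of an affected male: 1/4
Expected count = 1/4 × 144 = 36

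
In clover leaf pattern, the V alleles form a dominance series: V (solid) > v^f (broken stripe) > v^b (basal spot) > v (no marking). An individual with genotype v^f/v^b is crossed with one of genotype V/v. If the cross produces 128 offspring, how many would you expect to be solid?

Cross: v^f/v^b × V/v
Allele dominance: V > v^f > v^b > v
Offspring genotypes: 1 V/v^f, 1 v^f/v, 1 V/v^b, 1 v^b/v
Phenotype counts: 2 solid, 1 broken stripe, 1 basal spot
solid: 2 out of 4 → fraction 1/2
Expected count = 1/2 × 128 = 64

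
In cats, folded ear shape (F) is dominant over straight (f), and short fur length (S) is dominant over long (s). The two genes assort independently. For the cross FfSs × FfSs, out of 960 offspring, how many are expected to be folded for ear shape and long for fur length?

Dihybrid cross FfSs × FfSs — consider each gene separately:
ear shape: Ff × Ff → 1 FF, 2 Ff, 1 ff → 3 F_ : 1 ff (out of 4)
fur length: Ss × Ss → 1 SS, 2 Ss, 1 ss → 3 S_ : 1 ss (out of 4)
Looking for: folded (F_) and long (ss)
P(folded) = 3/4, P(long) = 1/4
P(both) = 3/4 × 1/4 = 3/16
Expected count = 3/16 × 960 = 180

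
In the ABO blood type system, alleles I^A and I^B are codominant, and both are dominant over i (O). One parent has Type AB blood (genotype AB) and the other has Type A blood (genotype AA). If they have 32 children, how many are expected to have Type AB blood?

Cross: AB × AA
Possible offspring genotypes: 2 AA, 2 AB
Blood type counts: 2 Type A, 2 Type AB
Probability of Type AB: 2/4 = 1/2
Expected count = 1/2 × 32 = 16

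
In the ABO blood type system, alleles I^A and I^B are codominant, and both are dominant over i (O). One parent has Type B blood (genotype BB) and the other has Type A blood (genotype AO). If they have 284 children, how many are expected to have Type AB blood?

Cross: BB × AO
Possible offspring genotypes: 2 AB, 2 BO
Blood type counts: 2 Type AB, 2 Type B
Probability of Type AB: 2/4 = 1/2
Expected count = 1/2 × 284 = 142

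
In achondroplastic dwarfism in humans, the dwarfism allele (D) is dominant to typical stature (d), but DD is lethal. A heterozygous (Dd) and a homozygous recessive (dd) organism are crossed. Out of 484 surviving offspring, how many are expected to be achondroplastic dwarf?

Cross: Dd × dd
Punnett square offspring (before lethality): 2 Dd, 2 dd
No DD offspring are produced in this cross.
achondroplastic dwarf: 2 out of 4 → fraction 1/2
Expected count = 1/2 × 484 = 242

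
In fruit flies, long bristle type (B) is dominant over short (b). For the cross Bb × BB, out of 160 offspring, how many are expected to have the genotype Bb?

Punnett square for Bb × BB:
Offspring genotypes: 2 BB, 2 Bb
Total offspring: 4
Count with target: 2
Probability: 2/4 = 1/2
Expected count = 1/2 × 160 = 80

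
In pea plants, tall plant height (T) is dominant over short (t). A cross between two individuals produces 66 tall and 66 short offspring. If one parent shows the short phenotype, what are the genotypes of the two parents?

Observed offspring: 66 tall, 66 short
The observed ratio simplifies to 1:1. One parent shows short, so its genotype must be tt. A 1:1 offspring split requires the other parent to be heterozygous (Tt).
Parent genotypes: tt × Tt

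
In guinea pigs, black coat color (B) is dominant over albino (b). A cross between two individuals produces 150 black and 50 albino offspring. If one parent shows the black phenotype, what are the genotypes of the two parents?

Observed offspring: 150 black, 50 albino
The observed ratio simplifies to 3:1. Albino (bb) offspring appear, so each parent must contribute one b allele. The parent stated to show black carries B, so it is Bb. The other parent is then either Bb or bb: Bb × bb would give a 1:1 split, whereas Bb × Bb gives 3:1 — matching the data. So both parents are heterozygous (Bb × Bb).
Parent genotypes: Bb × Bb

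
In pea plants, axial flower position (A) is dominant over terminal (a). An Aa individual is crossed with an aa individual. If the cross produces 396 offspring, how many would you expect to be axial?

Punnett square for Aa × aa:
Offspring genotypes: 2 Aa, 2 aa
axial: 2, terminal: 2
axial: 2 out of 4 → fraction 1/2
Expected count = 1/2 × 396 = 198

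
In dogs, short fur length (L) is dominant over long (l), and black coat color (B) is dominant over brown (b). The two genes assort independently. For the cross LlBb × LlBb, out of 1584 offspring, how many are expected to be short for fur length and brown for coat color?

Dihybrid cross LlBb × LlBb — consider each gene separately:
fur length: Ll × Ll → 1 LL, 2 Ll, 1 ll → 3 L_ : 1 ll (out of 4)
coat color: Bb × Bb → 1 BB, 2 Bb, 1 bb → 3 B_ : 1 bb (out of 4)
Looking for: short (L_) and brown (bb)
P(short) = 3/4, P(brown) = 1/4
P(both) = 3/4 × 1/4 = 3/16
Expected count = 3/16 × 1584 = 297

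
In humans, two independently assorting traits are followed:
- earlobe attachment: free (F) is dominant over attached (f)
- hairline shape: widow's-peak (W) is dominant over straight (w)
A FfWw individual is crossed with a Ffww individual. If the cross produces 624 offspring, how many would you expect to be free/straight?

Dihybrid cross FfWw × Ffww — consider each gene separately:
earlobe attachment: Ff × Ff → 1 FF, 2 Ff, 1 ff → 3 F_ : 1 ff (out of 4)
hairline shape: Ww × ww → 2 Ww, 2 ww → 2 W_ : 2 ww (out of 4)
Combine (counts out of 4 × 4 = 16): free/widow's-peak (F_W_) = 3×2 = 6; free/straight (F_ww) = 3×2 = 6; attached/widow's-peak (ffW_) = 1×2 = 2; attached/straight (ffww) = 1×2 = 2
Phenotype counts (out of 16): 6 free/widow's-peak, 6 free/straight, 2 attached/widow's-peak, 2 attached/straight
free/straight: 6 out of 16 → fraction 3/8
Expected count = 3/8 × 624 = 234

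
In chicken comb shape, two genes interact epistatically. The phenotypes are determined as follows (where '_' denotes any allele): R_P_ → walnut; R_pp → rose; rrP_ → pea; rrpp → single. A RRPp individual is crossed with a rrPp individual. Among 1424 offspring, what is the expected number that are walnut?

Cross: RRPp × rrPp — consider each gene separately:
R gene: RR × rr → 4 Rr → 4 R_ (out of 4)
P gene: Pp × Pp → 1 PP, 2 Pp, 1 pp → 3 P_ : 1 pp (out of 4)
Genotype classes (out of 4 × 4 = 16): R_P_ = 4×3 = 12; R_pp = 4×1 = 4
Apply the phenotype rules: R_P_ (12) → walnut; R_pp (4) → rose
Phenotype counts (out of 16): 12 walnut, 4 rose
walnut: 12 out of 16 → fraction 3/4
Expected count = 3/4 × 1424 = 1068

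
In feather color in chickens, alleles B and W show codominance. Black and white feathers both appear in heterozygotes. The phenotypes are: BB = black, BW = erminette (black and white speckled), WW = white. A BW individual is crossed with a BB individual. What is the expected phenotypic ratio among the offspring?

Punnett square for BW × BB:
Offspring genotypes: 2 BB, 2 BW
Phenotype counts: 2 black, 2 erminette (black and white speckled)
Ratio: 1 black : 1 erminette (black and white speckled)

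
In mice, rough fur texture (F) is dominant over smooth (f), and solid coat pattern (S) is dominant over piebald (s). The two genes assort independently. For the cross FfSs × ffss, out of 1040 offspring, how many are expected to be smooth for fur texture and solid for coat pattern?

Dihybrid cross FfSs × ffss — consider each gene separately:
fur texture: Ff × ff → 2 Ff, 2 ff → 2 F_ : 2 ff (out of 4)
coat pattern: Ss × ss → 2 Ss, 2 ss → 2 S_ : 2 ss (out of 4)
Looking for: smooth (ff) and solid (S_)
P(smooth) = 2/4, P(solid) = 2/4
P(both) = 2/4 × 2/4 = 4/16 = 1/4
Expected count = 1/4 × 1040 = 260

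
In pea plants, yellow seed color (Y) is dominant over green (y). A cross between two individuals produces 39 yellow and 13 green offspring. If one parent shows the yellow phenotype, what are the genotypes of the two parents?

Observed offspring: 39 yellow, 13 green
The observed ratio simplifies to 3:1. Green (yy) offspring appear, so each parent must contribute one y allele. The parent stated to show yellow carries Y, so it is Yy. The other parent is then either Yy or yy: Yy × yy would give a 1:1 split, whereas Yy × Yy gives 3:1 — matching the data. So both parents are heterozygous (Yy × Yy).
Parent genotypes: Yy × Yy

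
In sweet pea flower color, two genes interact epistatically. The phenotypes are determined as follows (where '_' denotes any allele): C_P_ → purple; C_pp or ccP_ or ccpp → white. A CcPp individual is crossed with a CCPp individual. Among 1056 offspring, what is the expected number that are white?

Cross: CcPp × CCPp — consider each gene separately:
C gene: Cc × CC → 2 CC, 2 Cc → 4 C_ (out of 4)
P gene: Pp × Pp → 1 PP, 2 Pp, 1 pp → 3 P_ : 1 pp (out of 4)
Genotype classes (out of 4 × 4 = 16): C_P_ = 4×3 = 12; C_pp = 4×1 = 4
Apply the phenotype rules: C_P_ (12) → purple; C_pp (4) → white
Phenotype counts (out of 16): 12 purple, 4 white
white: 4 out of 16 → fraction 1/4
Expected count = 1/4 × 1056 = 264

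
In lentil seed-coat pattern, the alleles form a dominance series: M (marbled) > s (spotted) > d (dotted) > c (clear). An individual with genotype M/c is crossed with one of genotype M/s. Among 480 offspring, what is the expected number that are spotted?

Cross: M/c × M/s
Allele dominance: M > s > d > c
Offspring genotypes: 1 M/M, 1 M/s, 1 M/c, 1 s/c
Phenotype counts: 3 marbled, 1 spotted
spotted: 1 out of 4 → fraction 1/4
Expected count = 1/4 × 480 = 120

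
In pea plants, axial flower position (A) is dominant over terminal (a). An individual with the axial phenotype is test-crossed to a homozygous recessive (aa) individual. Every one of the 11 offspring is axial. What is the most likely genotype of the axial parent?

Test cross: ? × aa
All offspring are axial.
If the unknown parent were heterozygous (Aa), about half of 11 offspring would be terminal; none are. The unknown parent is most likely homozygous dominant (AA).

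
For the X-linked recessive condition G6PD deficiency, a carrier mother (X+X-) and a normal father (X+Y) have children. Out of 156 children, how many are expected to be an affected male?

Cross: X+X- × X+Y
Offspring: 1 X+X+, 1 X+Y, 1 X+X-, 1 X-Y
Probability of an affected male: 1/4
Expected count = 1/4 × 156 = 39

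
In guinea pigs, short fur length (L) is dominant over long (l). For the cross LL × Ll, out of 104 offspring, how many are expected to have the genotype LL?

Punnett square for LL × Ll:
Offspring genotypes: 2 LL, 2 Ll
Total offspring: 4
Count with target: 2
Probability: 2/4 = 1/2
Expected count = 1/2 × 104 = 52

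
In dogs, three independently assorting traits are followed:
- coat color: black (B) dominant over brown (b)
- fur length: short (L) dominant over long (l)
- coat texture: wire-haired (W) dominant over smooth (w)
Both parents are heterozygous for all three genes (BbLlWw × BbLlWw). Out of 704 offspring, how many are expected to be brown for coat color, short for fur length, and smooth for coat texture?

Trihybrid cross: BbLlWw × BbLlWw
Each trait segregates independently with a 3:1 phenotypic ratio, so each gene contributes 3/4 (dominant) or 1/4 (recessive).
Target: brown (coat color), short (fur length), smooth (coat texture)
Probability = product of independent per-trait probabilities
= 1/4 × 3/4 × 1/4 = 3/64
Expected count = 3/64 × 704 = 33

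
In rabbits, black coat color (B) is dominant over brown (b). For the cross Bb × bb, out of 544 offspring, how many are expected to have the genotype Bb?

Punnett square for Bb × bb:
Offspring genotypes: 2 Bb, 2 bb
Total offspring: 4
Count with target: 2
Probability: 2/4 = 1/2
Expected count = 1/2 × 544 = 272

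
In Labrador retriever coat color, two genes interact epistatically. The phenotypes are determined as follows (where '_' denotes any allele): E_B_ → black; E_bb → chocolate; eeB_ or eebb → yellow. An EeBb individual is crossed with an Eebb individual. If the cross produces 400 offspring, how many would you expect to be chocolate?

Cross: EeBb × Eebb — consider each gene separately:
E gene: Ee × Ee → 1 EE, 2 Ee, 1 ee → 3 E_ : 1 ee (out of 4)
B gene: Bb × bb → 2 Bb, 2 bb → 2 B_ : 2 bb (out of 4)
Genotype classes (out of 4 × 4 = 16): E_B_ = 3×2 = 6; E_bb = 3×2 = 6; eeB_ = 1×2 = 2; eebb = 1×2 = 2
Apply the phenotype rules: E_B_ (6) → black; E_bb (6) → chocolate; eeB_ (2) + eebb (2) → yellow
Phenotype counts (out of 16): 6 black, 6 chocolate, 4 yellow
chocolate: 6 out of 16 → fraction 3/8
Expected count = 3/8 × 400 = 150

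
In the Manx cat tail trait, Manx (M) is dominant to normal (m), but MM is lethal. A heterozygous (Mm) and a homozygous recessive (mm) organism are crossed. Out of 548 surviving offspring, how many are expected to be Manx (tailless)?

Cross: Mm × mm
Punnett square offspring (before lethality): 2 Mm, 2 mm
No MM offspring are produced in this cross.
Manx (tailless): 2 out of 4 → fraction 1/2
Expected count = 1/2 × 548 = 274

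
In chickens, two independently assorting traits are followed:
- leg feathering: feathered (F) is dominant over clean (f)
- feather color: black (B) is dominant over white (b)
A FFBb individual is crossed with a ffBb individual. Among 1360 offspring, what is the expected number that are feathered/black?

Dihybrid cross FFBb × ffBb — consider each gene separately:
leg feathering: FF × ff → 4 Ff → 4 F_ (out of 4)
feather color: Bb × Bb → 1 BB, 2 Bb, 1 bb → 3 B_ : 1 bb (out of 4)
Combine (counts out of 4 × 4 = 16): feathered/black (F_B_) = 4×3 = 12; feathered/white (F_bb) = 4×1 = 4
Phenotype counts (out of 16): 12 feathered/black, 4 feathered/white
feathered/black: 12 out of 16 → fraction 3/4
Expected count = 3/4 × 1360 = 1020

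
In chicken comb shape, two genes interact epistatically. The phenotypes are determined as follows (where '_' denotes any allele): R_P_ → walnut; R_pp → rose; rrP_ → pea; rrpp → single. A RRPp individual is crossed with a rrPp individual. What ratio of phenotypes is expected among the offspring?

Cross: RRPp × rrPp — consider each gene separately:
R gene: RR × rr → 4 Rr → 4 R_ (out of 4)
P gene: Pp × Pp → 1 PP, 2 Pp, 1 pp → 3 P_ : 1 pp (out of 4)
Genotype classes (out of 4 × 4 = 16): R_P_ = 4×3 = 12; R_pp = 4×1 = 4
Apply the phenotype rules: R_P_ (12) → walnut; R_pp (4) → rose
Phenotype counts (out of 16): 12 walnut, 4 rose
Ratio: 3 walnut : 1 rose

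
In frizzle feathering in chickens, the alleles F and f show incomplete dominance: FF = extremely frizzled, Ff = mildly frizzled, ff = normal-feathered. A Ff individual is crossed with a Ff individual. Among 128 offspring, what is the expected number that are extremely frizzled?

Punnett square for Ff × Ff:
Offspring genotypes: 1 FF, 2 Ff, 1 ff
Phenotype counts: 1 extremely frizzled, 2 mildly frizzled, 1 normal-feathered
extremely frizzled: 1 out of 4 → fraction 1/4
Expected count = 1/4 × 128 = 32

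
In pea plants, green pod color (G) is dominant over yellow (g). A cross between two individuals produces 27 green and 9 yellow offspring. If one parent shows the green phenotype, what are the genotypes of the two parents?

Observed offspring: 27 green, 9 yellow
The observed ratio simplifies to 3:1. Yellow (gg) offspring appear, so each parent must contribute one g allele. The parent stated to show green carries G, so it is Gg. The other parent is then either Gg or gg: Gg × gg would give a 1:1 split, whereas Gg × Gg gives 3:1 — matching the data. So both parents are heterozygous (Gg × Gg).
Parent genotypes: Gg × Gg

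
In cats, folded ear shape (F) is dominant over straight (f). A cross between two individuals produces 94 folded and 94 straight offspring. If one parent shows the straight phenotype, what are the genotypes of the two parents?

Observed offspring: 94 folded, 94 straight
The observed ratio simplifies to 1:1. One parent shows straight, so its genotype must be ff. A 1:1 offspring split requires the other parent to be heterozygous (Ff).
Parent genotypes: ff × Ff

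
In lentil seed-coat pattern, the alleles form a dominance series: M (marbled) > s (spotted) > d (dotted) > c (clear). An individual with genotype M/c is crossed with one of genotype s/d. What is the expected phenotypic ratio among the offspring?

Cross: M/c × s/d
Allele dominance: M > s > d > c
Offspring genotypes: 1 M/s, 1 M/d, 1 s/c, 1 d/c
Phenotype counts: 2 marbled, 1 spotted, 1 dotted
Ratio: 2 marbled : 1 spotted : 1 dotted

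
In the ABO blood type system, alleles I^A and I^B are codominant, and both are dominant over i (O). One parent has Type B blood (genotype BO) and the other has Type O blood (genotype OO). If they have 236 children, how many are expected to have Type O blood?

Cross: BO × OO
Possible offspring genotypes: 2 BO, 2 OO
Blood type counts: 2 Type B, 2 Type O
Probability of Type O: 2/4 = 1/2
Expected count = 1/2 × 236 = 118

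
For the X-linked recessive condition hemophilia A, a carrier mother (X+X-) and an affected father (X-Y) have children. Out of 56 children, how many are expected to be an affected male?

Cross: X+X- × X-Y
Offspring: 1 X+X-, 1 X+Y, 1 X-X-, 1 X-Y
Probability of an affected male: 1/4
Expected count = 1/4 × 56 = 14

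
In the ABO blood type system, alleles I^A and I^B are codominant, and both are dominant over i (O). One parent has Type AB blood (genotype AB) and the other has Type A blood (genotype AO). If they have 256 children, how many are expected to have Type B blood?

Cross: AB × AO
Possible offspring genotypes: 1 AA, 1 AO, 1 AB, 1 BO
Blood type counts: 2 Type A, 1 Type AB, 1 Type B
Probability of Type B: 1/4
Expected count = 1/4 × 256 = 64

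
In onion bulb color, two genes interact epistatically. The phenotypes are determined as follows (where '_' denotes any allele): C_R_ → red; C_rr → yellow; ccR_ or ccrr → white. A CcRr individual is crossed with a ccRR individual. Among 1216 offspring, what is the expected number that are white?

Cross: CcRr × ccRR — consider each gene separately:
C gene: Cc × cc → 2 Cc, 2 cc → 2 C_ : 2 cc (out of 4)
R gene: Rr × RR → 2 RR, 2 Rr → 4 R_ (out of 4)
Genotype classes (out of 4 × 4 = 16): C_R_ = 2×4 = 8; ccR_ = 2×4 = 8
Apply the phenotype rules: C_R_ (8) → red; ccR_ (8) → white
Phenotype counts (out of 16): 8 red, 8 white
white: 8 out of 16 → fraction 1/2
Expected count = 1/2 × 1216 = 608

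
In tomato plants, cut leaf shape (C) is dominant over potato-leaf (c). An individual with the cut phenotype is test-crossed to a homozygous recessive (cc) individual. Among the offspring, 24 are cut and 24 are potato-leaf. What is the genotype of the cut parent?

Test cross: ? × cc
Offspring: 24 cut, 24 potato-leaf — approximately 1:1.
A 1:1 ratio in a test cross indicates the unknown parent is heterozygous (Cc).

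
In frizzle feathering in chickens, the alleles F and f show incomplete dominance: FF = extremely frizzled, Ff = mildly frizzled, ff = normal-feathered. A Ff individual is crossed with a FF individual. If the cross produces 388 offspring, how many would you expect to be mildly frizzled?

Punnett square for Ff × FF:
Offspring genotypes: 2 FF, 2 Ff
Phenotype counts: 2 extremely frizzled, 2 mildly frizzled
mildly frizzled: 2 out of 4 → fraction 1/2
Expected count = 1/2 × 388 = 194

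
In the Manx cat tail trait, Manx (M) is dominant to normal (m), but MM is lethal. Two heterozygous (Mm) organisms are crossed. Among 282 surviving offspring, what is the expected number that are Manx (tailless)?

Cross: Mm × Mm
Punnett square offspring (before lethality): 1 MM, 2 Mm, 1 mm
The MM genotype is lethal (embryos die); surviving offspring: 2 Mm, 1 mm
Manx (tailless): 2 out of 3 → fraction 2/3
Expected count = 2/3 × 282 = 188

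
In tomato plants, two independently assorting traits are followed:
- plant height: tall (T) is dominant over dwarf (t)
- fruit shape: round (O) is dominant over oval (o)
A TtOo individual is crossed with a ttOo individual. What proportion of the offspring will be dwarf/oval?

Dihybrid cross TtOo × ttOo — consider each gene separately:
plant height: Tt × tt → 2 Tt, 2 tt → 2 T_ : 2 tt (out of 4)
fruit shape: Oo × Oo → 1 OO, 2 Oo, 1 oo → 3 O_ : 1 oo (out of 4)
Combine (counts out of 4 × 4 = 16): tall/round (T_O_) = 2×3 = 6; tall/oval (T_oo) = 2×1 = 2; dwarf/round (ttO_) = 2×3 = 6; dwarf/oval (ttoo) = 2×1 = 2
Phenotype counts (out of 16): 6 tall/round, 2 tall/oval, 6 dwarf/round, 2 dwarf/oval
dwarf/oval: 2 out of 16
Probability: 2/16 = 1/8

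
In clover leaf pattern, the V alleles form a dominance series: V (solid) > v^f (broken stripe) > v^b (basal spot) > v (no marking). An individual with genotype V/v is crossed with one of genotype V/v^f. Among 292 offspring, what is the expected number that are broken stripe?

Cross: V/v × V/v^f
Allele dominance: V > v^f > v^b > v
Offspring genotypes: 1 V/V, 1 V/v^f, 1 V/v, 1 v^f/v
Phenotype counts: 3 solid, 1 broken stripe
broken stripe: 1 out of 4 → fraction 1/4
Expected count = 1/4 × 292 = 73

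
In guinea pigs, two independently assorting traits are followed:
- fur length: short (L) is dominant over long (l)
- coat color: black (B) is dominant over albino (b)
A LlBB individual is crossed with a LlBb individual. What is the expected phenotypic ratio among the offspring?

Dihybrid cross LlBB × LlBb — consider each gene separately:
fur length: Ll × Ll → 1 LL, 2 Ll, 1 ll → 3 L_ : 1 ll (out of 4)
coat color: BB × Bb → 2 BB, 2 Bb → 4 B_ (out of 4)
Combine (counts out of 4 × 4 = 16): short/black (L_B_) = 3×4 = 12; long/black (llB_) = 1×4 = 4
Phenotype counts (out of 16): 12 short/black, 4 long/black
Ratio: 3 short/black : 1 long/black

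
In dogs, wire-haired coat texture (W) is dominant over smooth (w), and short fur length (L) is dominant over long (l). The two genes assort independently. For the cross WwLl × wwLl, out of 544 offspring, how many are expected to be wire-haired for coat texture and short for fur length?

Dihybrid cross WwLl × wwLl — consider each gene separately:
coat texture: Ww × ww → 2 Ww, 2 ww → 2 W_ : 2 ww (out of 4)
fur length: Ll × Ll → 1 LL, 2 Ll, 1 ll → 3 L_ : 1 ll (out of 4)
Looking for: wire-haired (W_) and short (L_)
P(wire-haired) = 2/4, P(short) = 3/4
P(both) = 2/4 × 3/4 = 6/16 = 3/8
Expected count = 3/8 × 544 = 204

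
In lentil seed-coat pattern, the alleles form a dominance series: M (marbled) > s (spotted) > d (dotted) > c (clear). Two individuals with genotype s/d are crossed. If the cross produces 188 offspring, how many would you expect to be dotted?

Cross: s/d × s/d
Allele dominance: M > s > d > c
Offspring genotypes: 1 s/s, 2 s/d, 1 d/d
Phenotype counts: 3 spotted, 1 dotted
dotted: 1 out of 4 → fraction 1/4
Expected count = 1/4 × 188 = 47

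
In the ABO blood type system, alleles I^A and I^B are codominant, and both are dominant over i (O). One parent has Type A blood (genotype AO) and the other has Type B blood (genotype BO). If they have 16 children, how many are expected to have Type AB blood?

Cross: AO × BO
Possible offspring genotypes: 1 AB, 1 AO, 1 BO, 1 OO
Blood type counts: 1 Type AB, 1 Type A, 1 Type B, 1 Type O
Probability of Type AB: 1/4
Expected count = 1/4 × 16 = 4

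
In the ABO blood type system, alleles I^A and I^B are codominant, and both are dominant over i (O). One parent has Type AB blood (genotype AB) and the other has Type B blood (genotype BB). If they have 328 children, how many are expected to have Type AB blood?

Cross: AB × BB
Possible offspring genotypes: 2 AB, 2 BB
Blood type counts: 2 Type AB, 2 Type B
Probability of Type AB: 2/4 = 1/2
Expected count = 1/2 × 328 = 164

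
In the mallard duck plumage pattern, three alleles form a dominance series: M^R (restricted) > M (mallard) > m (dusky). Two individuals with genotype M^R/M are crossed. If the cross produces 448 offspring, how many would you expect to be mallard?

Cross: M^R/M × M^R/M
Allele dominance: M^R > M > m
Offspring genotypes: 1 M^R/M^R, 2 M^R/M, 1 M/M
Phenotype counts: 3 restricted, 1 mallard
mallard: 1 out of 4 → fraction 1/4
Expected count = 1/4 × 448 = 112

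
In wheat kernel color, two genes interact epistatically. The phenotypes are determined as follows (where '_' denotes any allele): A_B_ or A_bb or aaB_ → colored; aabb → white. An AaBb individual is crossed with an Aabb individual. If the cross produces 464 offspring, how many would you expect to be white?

Cross: AaBb × Aabb — consider each gene separately:
A gene: Aa × Aa → 1 AA, 2 Aa, 1 aa → 3 A_ : 1 aa (out of 4)
B gene: Bb × bb → 2 Bb, 2 bb → 2 B_ : 2 bb (out of 4)
Genotype classes (out of 4 × 4 = 16): A_B_ = 3×2 = 6; A_bb = 3×2 = 6; aaB_ = 1×2 = 2; aabb = 1×2 = 2
Apply the phenotype rules: A_B_ (6) + A_bb (6) + aaB_ (2) → colored; aabb (2) → white
Phenotype counts (out of 16): 14 colored, 2 white
white: 2 out of 16 → fraction 1/8
Expected count = 1/8 × 464 = 58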